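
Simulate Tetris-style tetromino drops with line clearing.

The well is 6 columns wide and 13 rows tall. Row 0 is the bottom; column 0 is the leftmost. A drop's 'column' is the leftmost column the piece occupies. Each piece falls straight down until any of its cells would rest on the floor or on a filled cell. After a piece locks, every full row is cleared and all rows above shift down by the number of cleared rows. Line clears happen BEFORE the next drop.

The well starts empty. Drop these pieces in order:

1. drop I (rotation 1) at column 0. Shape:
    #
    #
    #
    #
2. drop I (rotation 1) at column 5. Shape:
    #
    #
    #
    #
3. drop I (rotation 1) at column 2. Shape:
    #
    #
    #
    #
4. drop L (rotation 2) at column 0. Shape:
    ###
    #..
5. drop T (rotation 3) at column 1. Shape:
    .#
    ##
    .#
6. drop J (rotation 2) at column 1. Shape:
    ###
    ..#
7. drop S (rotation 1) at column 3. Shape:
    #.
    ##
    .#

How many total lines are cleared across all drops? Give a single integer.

Drop 1: I rot1 at col 0 lands with bottom-row=0; cleared 0 line(s) (total 0); column heights now [4 0 0 0 0 0], max=4
Drop 2: I rot1 at col 5 lands with bottom-row=0; cleared 0 line(s) (total 0); column heights now [4 0 0 0 0 4], max=4
Drop 3: I rot1 at col 2 lands with bottom-row=0; cleared 0 line(s) (total 0); column heights now [4 0 4 0 0 4], max=4
Drop 4: L rot2 at col 0 lands with bottom-row=4; cleared 0 line(s) (total 0); column heights now [6 6 6 0 0 4], max=6
Drop 5: T rot3 at col 1 lands with bottom-row=6; cleared 0 line(s) (total 0); column heights now [6 8 9 0 0 4], max=9
Drop 6: J rot2 at col 1 lands with bottom-row=8; cleared 0 line(s) (total 0); column heights now [6 10 10 10 0 4], max=10
Drop 7: S rot1 at col 3 lands with bottom-row=9; cleared 0 line(s) (total 0); column heights now [6 10 10 12 11 4], max=12

Answer: 0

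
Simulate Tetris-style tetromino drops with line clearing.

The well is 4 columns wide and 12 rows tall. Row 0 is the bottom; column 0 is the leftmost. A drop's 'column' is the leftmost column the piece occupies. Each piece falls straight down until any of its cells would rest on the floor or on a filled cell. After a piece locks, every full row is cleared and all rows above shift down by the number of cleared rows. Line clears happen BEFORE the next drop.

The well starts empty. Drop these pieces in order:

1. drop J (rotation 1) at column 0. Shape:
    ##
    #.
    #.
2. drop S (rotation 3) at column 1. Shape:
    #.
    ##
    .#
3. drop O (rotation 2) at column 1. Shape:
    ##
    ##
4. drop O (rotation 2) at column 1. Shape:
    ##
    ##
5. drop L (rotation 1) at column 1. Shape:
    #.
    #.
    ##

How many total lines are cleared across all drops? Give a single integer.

Drop 1: J rot1 at col 0 lands with bottom-row=0; cleared 0 line(s) (total 0); column heights now [3 3 0 0], max=3
Drop 2: S rot3 at col 1 lands with bottom-row=2; cleared 0 line(s) (total 0); column heights now [3 5 4 0], max=5
Drop 3: O rot2 at col 1 lands with bottom-row=5; cleared 0 line(s) (total 0); column heights now [3 7 7 0], max=7
Drop 4: O rot2 at col 1 lands with bottom-row=7; cleared 0 line(s) (total 0); column heights now [3 9 9 0], max=9
Drop 5: L rot1 at col 1 lands with bottom-row=9; cleared 0 line(s) (total 0); column heights now [3 12 10 0], max=12

Answer: 0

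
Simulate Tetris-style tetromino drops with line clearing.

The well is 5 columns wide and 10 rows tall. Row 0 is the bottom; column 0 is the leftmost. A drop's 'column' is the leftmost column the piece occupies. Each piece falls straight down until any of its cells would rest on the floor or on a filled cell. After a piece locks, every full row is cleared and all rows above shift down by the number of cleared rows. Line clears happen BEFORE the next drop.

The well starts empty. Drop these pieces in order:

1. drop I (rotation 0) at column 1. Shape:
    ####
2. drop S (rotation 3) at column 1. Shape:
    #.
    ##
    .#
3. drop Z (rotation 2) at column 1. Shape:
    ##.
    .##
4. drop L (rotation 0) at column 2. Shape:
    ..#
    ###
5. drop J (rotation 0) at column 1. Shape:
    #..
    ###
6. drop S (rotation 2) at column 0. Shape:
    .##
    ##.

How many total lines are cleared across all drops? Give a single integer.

Drop 1: I rot0 at col 1 lands with bottom-row=0; cleared 0 line(s) (total 0); column heights now [0 1 1 1 1], max=1
Drop 2: S rot3 at col 1 lands with bottom-row=1; cleared 0 line(s) (total 0); column heights now [0 4 3 1 1], max=4
Drop 3: Z rot2 at col 1 lands with bottom-row=3; cleared 0 line(s) (total 0); column heights now [0 5 5 4 1], max=5
Drop 4: L rot0 at col 2 lands with bottom-row=5; cleared 0 line(s) (total 0); column heights now [0 5 6 6 7], max=7
Drop 5: J rot0 at col 1 lands with bottom-row=6; cleared 0 line(s) (total 0); column heights now [0 8 7 7 7], max=8
Drop 6: S rot2 at col 0 lands with bottom-row=8; cleared 0 line(s) (total 0); column heights now [9 10 10 7 7], max=10

Answer: 0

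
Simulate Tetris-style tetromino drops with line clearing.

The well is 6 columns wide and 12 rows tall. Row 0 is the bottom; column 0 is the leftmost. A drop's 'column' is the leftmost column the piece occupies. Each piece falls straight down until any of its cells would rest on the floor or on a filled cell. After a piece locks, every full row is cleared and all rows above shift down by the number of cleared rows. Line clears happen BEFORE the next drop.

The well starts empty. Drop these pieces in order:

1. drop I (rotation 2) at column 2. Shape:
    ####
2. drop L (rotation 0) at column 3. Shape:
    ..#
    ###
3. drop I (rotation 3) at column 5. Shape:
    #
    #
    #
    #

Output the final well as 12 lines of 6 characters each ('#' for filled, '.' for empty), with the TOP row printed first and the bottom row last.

Drop 1: I rot2 at col 2 lands with bottom-row=0; cleared 0 line(s) (total 0); column heights now [0 0 1 1 1 1], max=1
Drop 2: L rot0 at col 3 lands with bottom-row=1; cleared 0 line(s) (total 0); column heights now [0 0 1 2 2 3], max=3
Drop 3: I rot3 at col 5 lands with bottom-row=3; cleared 0 line(s) (total 0); column heights now [0 0 1 2 2 7], max=7

Answer: ......
......
......
......
......
.....#
.....#
.....#
.....#
.....#
...###
..####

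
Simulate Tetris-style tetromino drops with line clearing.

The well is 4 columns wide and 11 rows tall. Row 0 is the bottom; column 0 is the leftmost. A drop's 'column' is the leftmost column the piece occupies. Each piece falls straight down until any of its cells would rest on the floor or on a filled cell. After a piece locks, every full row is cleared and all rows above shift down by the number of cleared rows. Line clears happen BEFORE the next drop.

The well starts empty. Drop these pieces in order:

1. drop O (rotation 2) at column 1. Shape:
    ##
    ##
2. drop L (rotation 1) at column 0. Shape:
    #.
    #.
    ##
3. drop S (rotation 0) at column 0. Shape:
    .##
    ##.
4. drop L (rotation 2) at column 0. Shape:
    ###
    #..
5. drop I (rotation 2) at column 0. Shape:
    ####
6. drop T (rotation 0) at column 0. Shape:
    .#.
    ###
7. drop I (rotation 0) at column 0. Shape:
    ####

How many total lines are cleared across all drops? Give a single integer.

Drop 1: O rot2 at col 1 lands with bottom-row=0; cleared 0 line(s) (total 0); column heights now [0 2 2 0], max=2
Drop 2: L rot1 at col 0 lands with bottom-row=2; cleared 0 line(s) (total 0); column heights now [5 3 2 0], max=5
Drop 3: S rot0 at col 0 lands with bottom-row=5; cleared 0 line(s) (total 0); column heights now [6 7 7 0], max=7
Drop 4: L rot2 at col 0 lands with bottom-row=6; cleared 0 line(s) (total 0); column heights now [8 8 8 0], max=8
Drop 5: I rot2 at col 0 lands with bottom-row=8; cleared 1 line(s) (total 1); column heights now [8 8 8 0], max=8
Drop 6: T rot0 at col 0 lands with bottom-row=8; cleared 0 line(s) (total 1); column heights now [9 10 9 0], max=10
Drop 7: I rot0 at col 0 lands with bottom-row=10; cleared 1 line(s) (total 2); column heights now [9 10 9 0], max=10

Answer: 2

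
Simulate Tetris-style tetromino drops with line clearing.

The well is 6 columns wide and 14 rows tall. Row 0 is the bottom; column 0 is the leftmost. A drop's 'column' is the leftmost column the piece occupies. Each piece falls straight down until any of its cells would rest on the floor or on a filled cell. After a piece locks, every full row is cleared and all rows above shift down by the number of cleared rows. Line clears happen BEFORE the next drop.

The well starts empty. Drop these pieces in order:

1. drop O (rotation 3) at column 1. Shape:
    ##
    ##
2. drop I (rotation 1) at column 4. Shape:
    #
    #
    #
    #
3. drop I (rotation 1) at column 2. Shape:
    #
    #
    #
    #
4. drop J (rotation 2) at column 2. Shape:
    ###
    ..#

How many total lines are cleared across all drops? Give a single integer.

Answer: 0

Derivation:
Drop 1: O rot3 at col 1 lands with bottom-row=0; cleared 0 line(s) (total 0); column heights now [0 2 2 0 0 0], max=2
Drop 2: I rot1 at col 4 lands with bottom-row=0; cleared 0 line(s) (total 0); column heights now [0 2 2 0 4 0], max=4
Drop 3: I rot1 at col 2 lands with bottom-row=2; cleared 0 line(s) (total 0); column heights now [0 2 6 0 4 0], max=6
Drop 4: J rot2 at col 2 lands with bottom-row=5; cleared 0 line(s) (total 0); column heights now [0 2 7 7 7 0], max=7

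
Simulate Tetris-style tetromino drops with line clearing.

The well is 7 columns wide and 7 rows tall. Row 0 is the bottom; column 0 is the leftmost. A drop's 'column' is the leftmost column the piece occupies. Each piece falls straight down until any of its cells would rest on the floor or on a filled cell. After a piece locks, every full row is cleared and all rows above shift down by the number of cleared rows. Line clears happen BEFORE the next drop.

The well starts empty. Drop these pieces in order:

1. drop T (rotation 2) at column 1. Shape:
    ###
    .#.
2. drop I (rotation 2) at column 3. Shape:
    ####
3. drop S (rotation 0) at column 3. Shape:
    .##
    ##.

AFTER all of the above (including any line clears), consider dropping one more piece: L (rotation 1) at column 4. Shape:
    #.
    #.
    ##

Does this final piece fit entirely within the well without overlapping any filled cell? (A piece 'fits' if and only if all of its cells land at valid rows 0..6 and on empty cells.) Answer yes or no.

Answer: no

Derivation:
Drop 1: T rot2 at col 1 lands with bottom-row=0; cleared 0 line(s) (total 0); column heights now [0 2 2 2 0 0 0], max=2
Drop 2: I rot2 at col 3 lands with bottom-row=2; cleared 0 line(s) (total 0); column heights now [0 2 2 3 3 3 3], max=3
Drop 3: S rot0 at col 3 lands with bottom-row=3; cleared 0 line(s) (total 0); column heights now [0 2 2 4 5 5 3], max=5
Test piece L rot1 at col 4 (width 2): heights before test = [0 2 2 4 5 5 3]; fits = False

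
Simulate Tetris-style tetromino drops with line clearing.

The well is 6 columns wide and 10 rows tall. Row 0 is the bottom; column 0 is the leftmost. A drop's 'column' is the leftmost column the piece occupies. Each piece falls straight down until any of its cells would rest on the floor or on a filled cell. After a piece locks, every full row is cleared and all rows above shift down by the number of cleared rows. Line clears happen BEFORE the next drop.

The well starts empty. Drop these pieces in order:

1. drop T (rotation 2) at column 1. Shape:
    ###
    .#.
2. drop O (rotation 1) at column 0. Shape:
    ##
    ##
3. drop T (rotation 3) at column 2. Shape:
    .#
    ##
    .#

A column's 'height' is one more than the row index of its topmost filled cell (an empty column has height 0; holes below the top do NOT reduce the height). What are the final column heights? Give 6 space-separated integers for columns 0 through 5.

Answer: 4 4 4 5 0 0

Derivation:
Drop 1: T rot2 at col 1 lands with bottom-row=0; cleared 0 line(s) (total 0); column heights now [0 2 2 2 0 0], max=2
Drop 2: O rot1 at col 0 lands with bottom-row=2; cleared 0 line(s) (total 0); column heights now [4 4 2 2 0 0], max=4
Drop 3: T rot3 at col 2 lands with bottom-row=2; cleared 0 line(s) (total 0); column heights now [4 4 4 5 0 0], max=5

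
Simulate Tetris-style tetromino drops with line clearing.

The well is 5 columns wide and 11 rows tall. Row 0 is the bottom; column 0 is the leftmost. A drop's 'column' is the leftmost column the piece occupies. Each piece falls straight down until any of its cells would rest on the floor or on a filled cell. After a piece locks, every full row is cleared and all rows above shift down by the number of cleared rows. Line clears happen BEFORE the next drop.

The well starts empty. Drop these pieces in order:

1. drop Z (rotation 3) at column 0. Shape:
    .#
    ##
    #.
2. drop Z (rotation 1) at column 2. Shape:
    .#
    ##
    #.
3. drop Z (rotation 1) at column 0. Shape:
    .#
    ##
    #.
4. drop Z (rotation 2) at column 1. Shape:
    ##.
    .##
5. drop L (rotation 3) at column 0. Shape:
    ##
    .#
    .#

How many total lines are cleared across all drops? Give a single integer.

Drop 1: Z rot3 at col 0 lands with bottom-row=0; cleared 0 line(s) (total 0); column heights now [2 3 0 0 0], max=3
Drop 2: Z rot1 at col 2 lands with bottom-row=0; cleared 0 line(s) (total 0); column heights now [2 3 2 3 0], max=3
Drop 3: Z rot1 at col 0 lands with bottom-row=2; cleared 0 line(s) (total 0); column heights now [4 5 2 3 0], max=5
Drop 4: Z rot2 at col 1 lands with bottom-row=4; cleared 0 line(s) (total 0); column heights now [4 6 6 5 0], max=6
Drop 5: L rot3 at col 0 lands with bottom-row=6; cleared 0 line(s) (total 0); column heights now [9 9 6 5 0], max=9

Answer: 0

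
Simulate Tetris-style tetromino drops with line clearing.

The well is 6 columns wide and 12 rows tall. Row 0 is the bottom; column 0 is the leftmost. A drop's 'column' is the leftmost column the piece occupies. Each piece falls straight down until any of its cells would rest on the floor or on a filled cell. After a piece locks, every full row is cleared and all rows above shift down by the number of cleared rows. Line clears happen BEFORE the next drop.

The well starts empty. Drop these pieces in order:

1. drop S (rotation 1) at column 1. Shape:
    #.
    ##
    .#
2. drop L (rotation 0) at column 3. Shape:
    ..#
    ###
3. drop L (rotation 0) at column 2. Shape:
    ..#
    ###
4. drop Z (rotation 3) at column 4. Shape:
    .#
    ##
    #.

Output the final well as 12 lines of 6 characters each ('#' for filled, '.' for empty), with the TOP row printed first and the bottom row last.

Answer: ......
......
......
......
......
.....#
....##
....#.
....#.
.####.
.##..#
..####

Derivation:
Drop 1: S rot1 at col 1 lands with bottom-row=0; cleared 0 line(s) (total 0); column heights now [0 3 2 0 0 0], max=3
Drop 2: L rot0 at col 3 lands with bottom-row=0; cleared 0 line(s) (total 0); column heights now [0 3 2 1 1 2], max=3
Drop 3: L rot0 at col 2 lands with bottom-row=2; cleared 0 line(s) (total 0); column heights now [0 3 3 3 4 2], max=4
Drop 4: Z rot3 at col 4 lands with bottom-row=4; cleared 0 line(s) (total 0); column heights now [0 3 3 3 6 7], max=7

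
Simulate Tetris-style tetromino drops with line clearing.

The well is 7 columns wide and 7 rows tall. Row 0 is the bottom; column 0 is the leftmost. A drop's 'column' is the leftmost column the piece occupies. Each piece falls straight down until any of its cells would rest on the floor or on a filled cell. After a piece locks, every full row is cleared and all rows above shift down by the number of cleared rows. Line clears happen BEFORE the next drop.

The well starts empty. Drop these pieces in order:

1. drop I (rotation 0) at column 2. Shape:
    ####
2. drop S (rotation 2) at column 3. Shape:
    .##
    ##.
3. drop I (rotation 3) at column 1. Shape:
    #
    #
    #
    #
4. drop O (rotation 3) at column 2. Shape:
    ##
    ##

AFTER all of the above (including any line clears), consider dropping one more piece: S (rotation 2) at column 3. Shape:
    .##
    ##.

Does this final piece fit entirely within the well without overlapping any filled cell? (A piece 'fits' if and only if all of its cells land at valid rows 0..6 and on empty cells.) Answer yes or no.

Answer: yes

Derivation:
Drop 1: I rot0 at col 2 lands with bottom-row=0; cleared 0 line(s) (total 0); column heights now [0 0 1 1 1 1 0], max=1
Drop 2: S rot2 at col 3 lands with bottom-row=1; cleared 0 line(s) (total 0); column heights now [0 0 1 2 3 3 0], max=3
Drop 3: I rot3 at col 1 lands with bottom-row=0; cleared 0 line(s) (total 0); column heights now [0 4 1 2 3 3 0], max=4
Drop 4: O rot3 at col 2 lands with bottom-row=2; cleared 0 line(s) (total 0); column heights now [0 4 4 4 3 3 0], max=4
Test piece S rot2 at col 3 (width 3): heights before test = [0 4 4 4 3 3 0]; fits = True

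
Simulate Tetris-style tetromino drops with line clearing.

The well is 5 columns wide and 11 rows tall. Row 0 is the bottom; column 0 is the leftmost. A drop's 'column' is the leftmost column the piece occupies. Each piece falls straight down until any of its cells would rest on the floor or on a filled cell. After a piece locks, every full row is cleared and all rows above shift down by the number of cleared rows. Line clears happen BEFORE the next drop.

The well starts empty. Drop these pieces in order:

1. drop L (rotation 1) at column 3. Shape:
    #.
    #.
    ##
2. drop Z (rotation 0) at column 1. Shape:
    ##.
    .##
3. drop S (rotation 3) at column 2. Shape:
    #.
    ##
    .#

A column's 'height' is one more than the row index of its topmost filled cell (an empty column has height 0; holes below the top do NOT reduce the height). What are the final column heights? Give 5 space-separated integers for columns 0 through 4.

Drop 1: L rot1 at col 3 lands with bottom-row=0; cleared 0 line(s) (total 0); column heights now [0 0 0 3 1], max=3
Drop 2: Z rot0 at col 1 lands with bottom-row=3; cleared 0 line(s) (total 0); column heights now [0 5 5 4 1], max=5
Drop 3: S rot3 at col 2 lands with bottom-row=4; cleared 0 line(s) (total 0); column heights now [0 5 7 6 1], max=7

Answer: 0 5 7 6 1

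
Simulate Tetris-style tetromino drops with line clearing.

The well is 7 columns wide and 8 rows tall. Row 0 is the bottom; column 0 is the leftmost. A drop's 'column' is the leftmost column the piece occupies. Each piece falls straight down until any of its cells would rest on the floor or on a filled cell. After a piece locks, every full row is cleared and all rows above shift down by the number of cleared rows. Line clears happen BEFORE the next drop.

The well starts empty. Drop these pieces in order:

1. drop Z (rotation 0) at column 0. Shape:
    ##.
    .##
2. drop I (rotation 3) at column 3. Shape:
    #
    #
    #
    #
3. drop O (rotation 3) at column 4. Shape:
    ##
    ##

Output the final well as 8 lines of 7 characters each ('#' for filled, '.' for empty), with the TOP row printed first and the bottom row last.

Answer: .......
.......
.......
.......
...#...
...#...
##.###.
.#####.

Derivation:
Drop 1: Z rot0 at col 0 lands with bottom-row=0; cleared 0 line(s) (total 0); column heights now [2 2 1 0 0 0 0], max=2
Drop 2: I rot3 at col 3 lands with bottom-row=0; cleared 0 line(s) (total 0); column heights now [2 2 1 4 0 0 0], max=4
Drop 3: O rot3 at col 4 lands with bottom-row=0; cleared 0 line(s) (total 0); column heights now [2 2 1 4 2 2 0], max=4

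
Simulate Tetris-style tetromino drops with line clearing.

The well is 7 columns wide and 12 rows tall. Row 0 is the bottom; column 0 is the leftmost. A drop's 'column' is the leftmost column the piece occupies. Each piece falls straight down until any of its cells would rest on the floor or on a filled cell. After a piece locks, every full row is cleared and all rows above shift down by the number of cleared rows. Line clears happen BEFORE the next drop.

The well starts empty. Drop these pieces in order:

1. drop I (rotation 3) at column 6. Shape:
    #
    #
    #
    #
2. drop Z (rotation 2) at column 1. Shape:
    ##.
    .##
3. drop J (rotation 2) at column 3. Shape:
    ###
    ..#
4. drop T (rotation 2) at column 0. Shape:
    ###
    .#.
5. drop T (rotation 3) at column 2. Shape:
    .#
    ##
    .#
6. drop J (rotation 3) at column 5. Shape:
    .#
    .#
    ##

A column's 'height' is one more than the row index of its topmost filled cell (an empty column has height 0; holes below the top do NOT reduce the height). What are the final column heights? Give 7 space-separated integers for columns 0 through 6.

Drop 1: I rot3 at col 6 lands with bottom-row=0; cleared 0 line(s) (total 0); column heights now [0 0 0 0 0 0 4], max=4
Drop 2: Z rot2 at col 1 lands with bottom-row=0; cleared 0 line(s) (total 0); column heights now [0 2 2 1 0 0 4], max=4
Drop 3: J rot2 at col 3 lands with bottom-row=0; cleared 0 line(s) (total 0); column heights now [0 2 2 2 2 2 4], max=4
Drop 4: T rot2 at col 0 lands with bottom-row=2; cleared 0 line(s) (total 0); column heights now [4 4 4 2 2 2 4], max=4
Drop 5: T rot3 at col 2 lands with bottom-row=3; cleared 0 line(s) (total 0); column heights now [4 4 5 6 2 2 4], max=6
Drop 6: J rot3 at col 5 lands with bottom-row=4; cleared 0 line(s) (total 0); column heights now [4 4 5 6 2 5 7], max=7

Answer: 4 4 5 6 2 5 7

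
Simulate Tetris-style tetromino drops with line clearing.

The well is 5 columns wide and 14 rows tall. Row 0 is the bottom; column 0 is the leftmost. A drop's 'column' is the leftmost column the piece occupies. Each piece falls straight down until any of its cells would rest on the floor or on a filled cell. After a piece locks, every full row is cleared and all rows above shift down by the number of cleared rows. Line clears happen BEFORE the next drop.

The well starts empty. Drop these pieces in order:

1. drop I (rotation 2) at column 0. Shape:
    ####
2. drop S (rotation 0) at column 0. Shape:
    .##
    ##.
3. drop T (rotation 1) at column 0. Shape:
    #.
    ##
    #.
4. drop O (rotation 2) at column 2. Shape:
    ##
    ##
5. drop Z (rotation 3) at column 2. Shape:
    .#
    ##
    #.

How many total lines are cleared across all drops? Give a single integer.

Answer: 0

Derivation:
Drop 1: I rot2 at col 0 lands with bottom-row=0; cleared 0 line(s) (total 0); column heights now [1 1 1 1 0], max=1
Drop 2: S rot0 at col 0 lands with bottom-row=1; cleared 0 line(s) (total 0); column heights now [2 3 3 1 0], max=3
Drop 3: T rot1 at col 0 lands with bottom-row=2; cleared 0 line(s) (total 0); column heights now [5 4 3 1 0], max=5
Drop 4: O rot2 at col 2 lands with bottom-row=3; cleared 0 line(s) (total 0); column heights now [5 4 5 5 0], max=5
Drop 5: Z rot3 at col 2 lands with bottom-row=5; cleared 0 line(s) (total 0); column heights now [5 4 7 8 0], max=8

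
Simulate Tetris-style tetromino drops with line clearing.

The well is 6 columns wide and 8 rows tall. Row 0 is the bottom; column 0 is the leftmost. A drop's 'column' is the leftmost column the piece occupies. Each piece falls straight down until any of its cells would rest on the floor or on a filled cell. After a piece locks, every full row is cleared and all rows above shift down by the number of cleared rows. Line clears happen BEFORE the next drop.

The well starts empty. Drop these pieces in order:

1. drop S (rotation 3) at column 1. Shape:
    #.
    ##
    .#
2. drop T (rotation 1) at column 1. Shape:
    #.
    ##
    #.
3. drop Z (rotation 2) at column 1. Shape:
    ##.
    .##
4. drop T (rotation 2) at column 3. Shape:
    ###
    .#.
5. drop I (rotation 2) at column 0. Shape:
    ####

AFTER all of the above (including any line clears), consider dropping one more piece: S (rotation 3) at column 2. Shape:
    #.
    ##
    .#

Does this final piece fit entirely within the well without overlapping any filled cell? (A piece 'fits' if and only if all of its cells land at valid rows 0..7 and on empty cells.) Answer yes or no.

Drop 1: S rot3 at col 1 lands with bottom-row=0; cleared 0 line(s) (total 0); column heights now [0 3 2 0 0 0], max=3
Drop 2: T rot1 at col 1 lands with bottom-row=3; cleared 0 line(s) (total 0); column heights now [0 6 5 0 0 0], max=6
Drop 3: Z rot2 at col 1 lands with bottom-row=5; cleared 0 line(s) (total 0); column heights now [0 7 7 6 0 0], max=7
Drop 4: T rot2 at col 3 lands with bottom-row=5; cleared 0 line(s) (total 0); column heights now [0 7 7 7 7 7], max=7
Drop 5: I rot2 at col 0 lands with bottom-row=7; cleared 0 line(s) (total 0); column heights now [8 8 8 8 7 7], max=8
Test piece S rot3 at col 2 (width 2): heights before test = [8 8 8 8 7 7]; fits = False

Answer: no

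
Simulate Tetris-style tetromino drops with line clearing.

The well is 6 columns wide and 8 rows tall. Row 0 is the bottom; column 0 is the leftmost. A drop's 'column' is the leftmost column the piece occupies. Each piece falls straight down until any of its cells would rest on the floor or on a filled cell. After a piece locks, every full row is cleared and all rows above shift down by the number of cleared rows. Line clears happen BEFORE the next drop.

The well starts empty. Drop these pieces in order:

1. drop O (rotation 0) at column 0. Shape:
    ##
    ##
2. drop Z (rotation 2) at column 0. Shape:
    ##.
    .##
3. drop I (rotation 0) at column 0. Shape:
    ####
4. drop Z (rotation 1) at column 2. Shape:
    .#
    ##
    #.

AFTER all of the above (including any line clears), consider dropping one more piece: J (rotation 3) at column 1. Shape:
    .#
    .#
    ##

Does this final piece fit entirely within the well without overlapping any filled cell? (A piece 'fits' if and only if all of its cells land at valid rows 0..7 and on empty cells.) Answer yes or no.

Drop 1: O rot0 at col 0 lands with bottom-row=0; cleared 0 line(s) (total 0); column heights now [2 2 0 0 0 0], max=2
Drop 2: Z rot2 at col 0 lands with bottom-row=2; cleared 0 line(s) (total 0); column heights now [4 4 3 0 0 0], max=4
Drop 3: I rot0 at col 0 lands with bottom-row=4; cleared 0 line(s) (total 0); column heights now [5 5 5 5 0 0], max=5
Drop 4: Z rot1 at col 2 lands with bottom-row=5; cleared 0 line(s) (total 0); column heights now [5 5 7 8 0 0], max=8
Test piece J rot3 at col 1 (width 2): heights before test = [5 5 7 8 0 0]; fits = False

Answer: no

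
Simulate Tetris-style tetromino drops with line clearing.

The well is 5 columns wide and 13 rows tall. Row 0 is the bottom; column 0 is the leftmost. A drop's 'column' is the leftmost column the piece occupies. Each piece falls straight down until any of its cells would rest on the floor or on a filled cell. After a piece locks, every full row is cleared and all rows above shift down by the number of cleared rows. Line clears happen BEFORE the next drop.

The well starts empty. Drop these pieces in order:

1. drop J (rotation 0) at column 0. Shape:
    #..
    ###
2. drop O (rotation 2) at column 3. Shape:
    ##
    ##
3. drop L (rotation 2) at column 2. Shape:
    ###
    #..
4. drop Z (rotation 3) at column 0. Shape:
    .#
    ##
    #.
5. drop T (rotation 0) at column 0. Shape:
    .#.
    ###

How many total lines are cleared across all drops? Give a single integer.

Drop 1: J rot0 at col 0 lands with bottom-row=0; cleared 0 line(s) (total 0); column heights now [2 1 1 0 0], max=2
Drop 2: O rot2 at col 3 lands with bottom-row=0; cleared 1 line(s) (total 1); column heights now [1 0 0 1 1], max=1
Drop 3: L rot2 at col 2 lands with bottom-row=0; cleared 0 line(s) (total 1); column heights now [1 0 2 2 2], max=2
Drop 4: Z rot3 at col 0 lands with bottom-row=1; cleared 0 line(s) (total 1); column heights now [3 4 2 2 2], max=4
Drop 5: T rot0 at col 0 lands with bottom-row=4; cleared 0 line(s) (total 1); column heights now [5 6 5 2 2], max=6

Answer: 1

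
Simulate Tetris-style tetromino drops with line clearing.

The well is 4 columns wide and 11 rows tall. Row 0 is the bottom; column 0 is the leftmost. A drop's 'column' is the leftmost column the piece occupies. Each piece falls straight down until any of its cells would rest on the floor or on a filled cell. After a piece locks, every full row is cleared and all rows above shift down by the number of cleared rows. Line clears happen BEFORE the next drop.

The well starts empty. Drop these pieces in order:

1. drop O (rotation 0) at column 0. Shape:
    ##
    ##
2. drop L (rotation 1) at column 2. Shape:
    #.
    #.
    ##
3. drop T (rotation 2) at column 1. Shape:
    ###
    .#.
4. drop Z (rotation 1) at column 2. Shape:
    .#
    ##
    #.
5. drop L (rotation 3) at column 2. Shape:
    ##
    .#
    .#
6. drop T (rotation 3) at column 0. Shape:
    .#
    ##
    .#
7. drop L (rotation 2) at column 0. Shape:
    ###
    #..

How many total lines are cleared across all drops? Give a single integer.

Drop 1: O rot0 at col 0 lands with bottom-row=0; cleared 0 line(s) (total 0); column heights now [2 2 0 0], max=2
Drop 2: L rot1 at col 2 lands with bottom-row=0; cleared 1 line(s) (total 1); column heights now [1 1 2 0], max=2
Drop 3: T rot2 at col 1 lands with bottom-row=2; cleared 0 line(s) (total 1); column heights now [1 4 4 4], max=4
Drop 4: Z rot1 at col 2 lands with bottom-row=4; cleared 0 line(s) (total 1); column heights now [1 4 6 7], max=7
Drop 5: L rot3 at col 2 lands with bottom-row=7; cleared 0 line(s) (total 1); column heights now [1 4 10 10], max=10
Drop 6: T rot3 at col 0 lands with bottom-row=4; cleared 1 line(s) (total 2); column heights now [1 6 9 9], max=9
Drop 7: L rot2 at col 0 lands with bottom-row=8; cleared 0 line(s) (total 2); column heights now [10 10 10 9], max=10

Answer: 2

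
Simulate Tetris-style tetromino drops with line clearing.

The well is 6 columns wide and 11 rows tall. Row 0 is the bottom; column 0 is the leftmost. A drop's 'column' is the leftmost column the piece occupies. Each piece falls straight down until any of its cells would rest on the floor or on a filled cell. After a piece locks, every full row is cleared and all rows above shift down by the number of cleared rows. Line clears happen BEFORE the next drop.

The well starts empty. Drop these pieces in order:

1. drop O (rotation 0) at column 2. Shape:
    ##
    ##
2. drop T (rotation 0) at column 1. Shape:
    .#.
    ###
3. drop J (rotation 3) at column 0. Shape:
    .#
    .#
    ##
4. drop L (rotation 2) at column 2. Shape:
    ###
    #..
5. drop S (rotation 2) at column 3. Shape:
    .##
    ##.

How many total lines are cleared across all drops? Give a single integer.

Drop 1: O rot0 at col 2 lands with bottom-row=0; cleared 0 line(s) (total 0); column heights now [0 0 2 2 0 0], max=2
Drop 2: T rot0 at col 1 lands with bottom-row=2; cleared 0 line(s) (total 0); column heights now [0 3 4 3 0 0], max=4
Drop 3: J rot3 at col 0 lands with bottom-row=3; cleared 0 line(s) (total 0); column heights now [4 6 4 3 0 0], max=6
Drop 4: L rot2 at col 2 lands with bottom-row=4; cleared 0 line(s) (total 0); column heights now [4 6 6 6 6 0], max=6
Drop 5: S rot2 at col 3 lands with bottom-row=6; cleared 0 line(s) (total 0); column heights now [4 6 6 7 8 8], max=8

Answer: 0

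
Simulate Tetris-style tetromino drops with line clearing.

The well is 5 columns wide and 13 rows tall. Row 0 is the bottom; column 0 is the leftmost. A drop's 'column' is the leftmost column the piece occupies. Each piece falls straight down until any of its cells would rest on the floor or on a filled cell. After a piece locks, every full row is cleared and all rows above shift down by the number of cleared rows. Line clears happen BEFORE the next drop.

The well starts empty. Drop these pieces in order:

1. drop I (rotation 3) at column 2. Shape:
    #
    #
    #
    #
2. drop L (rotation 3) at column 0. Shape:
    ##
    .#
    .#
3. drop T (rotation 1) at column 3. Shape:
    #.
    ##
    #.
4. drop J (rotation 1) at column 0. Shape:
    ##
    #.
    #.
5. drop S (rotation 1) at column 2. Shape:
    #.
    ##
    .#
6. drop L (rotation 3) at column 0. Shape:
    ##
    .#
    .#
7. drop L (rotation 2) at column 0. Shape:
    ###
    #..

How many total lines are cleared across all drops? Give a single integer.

Answer: 0

Derivation:
Drop 1: I rot3 at col 2 lands with bottom-row=0; cleared 0 line(s) (total 0); column heights now [0 0 4 0 0], max=4
Drop 2: L rot3 at col 0 lands with bottom-row=0; cleared 0 line(s) (total 0); column heights now [3 3 4 0 0], max=4
Drop 3: T rot1 at col 3 lands with bottom-row=0; cleared 0 line(s) (total 0); column heights now [3 3 4 3 2], max=4
Drop 4: J rot1 at col 0 lands with bottom-row=3; cleared 0 line(s) (total 0); column heights now [6 6 4 3 2], max=6
Drop 5: S rot1 at col 2 lands with bottom-row=3; cleared 0 line(s) (total 0); column heights now [6 6 6 5 2], max=6
Drop 6: L rot3 at col 0 lands with bottom-row=6; cleared 0 line(s) (total 0); column heights now [9 9 6 5 2], max=9
Drop 7: L rot2 at col 0 lands with bottom-row=9; cleared 0 line(s) (total 0); column heights now [11 11 11 5 2], max=11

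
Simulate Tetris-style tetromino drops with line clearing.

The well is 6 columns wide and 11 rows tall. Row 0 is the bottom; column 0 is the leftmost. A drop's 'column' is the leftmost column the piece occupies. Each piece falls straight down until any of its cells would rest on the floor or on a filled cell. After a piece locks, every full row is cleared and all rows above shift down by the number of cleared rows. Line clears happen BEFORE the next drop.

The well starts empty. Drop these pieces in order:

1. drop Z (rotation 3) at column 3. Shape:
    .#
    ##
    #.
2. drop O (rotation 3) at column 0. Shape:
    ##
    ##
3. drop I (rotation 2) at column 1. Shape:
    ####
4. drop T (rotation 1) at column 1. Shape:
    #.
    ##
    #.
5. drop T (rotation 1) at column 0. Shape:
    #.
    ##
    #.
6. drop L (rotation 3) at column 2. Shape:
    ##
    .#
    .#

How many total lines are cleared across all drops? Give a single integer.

Answer: 0

Derivation:
Drop 1: Z rot3 at col 3 lands with bottom-row=0; cleared 0 line(s) (total 0); column heights now [0 0 0 2 3 0], max=3
Drop 2: O rot3 at col 0 lands with bottom-row=0; cleared 0 line(s) (total 0); column heights now [2 2 0 2 3 0], max=3
Drop 3: I rot2 at col 1 lands with bottom-row=3; cleared 0 line(s) (total 0); column heights now [2 4 4 4 4 0], max=4
Drop 4: T rot1 at col 1 lands with bottom-row=4; cleared 0 line(s) (total 0); column heights now [2 7 6 4 4 0], max=7
Drop 5: T rot1 at col 0 lands with bottom-row=6; cleared 0 line(s) (total 0); column heights now [9 8 6 4 4 0], max=9
Drop 6: L rot3 at col 2 lands with bottom-row=4; cleared 0 line(s) (total 0); column heights now [9 8 7 7 4 0], max=9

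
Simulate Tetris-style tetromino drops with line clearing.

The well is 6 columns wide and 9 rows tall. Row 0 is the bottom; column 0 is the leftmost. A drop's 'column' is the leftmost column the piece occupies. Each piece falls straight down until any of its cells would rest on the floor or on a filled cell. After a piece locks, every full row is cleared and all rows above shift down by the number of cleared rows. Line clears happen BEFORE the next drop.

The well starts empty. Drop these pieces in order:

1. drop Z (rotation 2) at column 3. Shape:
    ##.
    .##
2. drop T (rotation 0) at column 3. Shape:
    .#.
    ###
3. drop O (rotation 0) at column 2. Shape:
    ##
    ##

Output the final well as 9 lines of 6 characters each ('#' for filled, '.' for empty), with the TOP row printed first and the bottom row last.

Drop 1: Z rot2 at col 3 lands with bottom-row=0; cleared 0 line(s) (total 0); column heights now [0 0 0 2 2 1], max=2
Drop 2: T rot0 at col 3 lands with bottom-row=2; cleared 0 line(s) (total 0); column heights now [0 0 0 3 4 3], max=4
Drop 3: O rot0 at col 2 lands with bottom-row=3; cleared 0 line(s) (total 0); column heights now [0 0 5 5 4 3], max=5

Answer: ......
......
......
......
..##..
..###.
...###
...##.
....##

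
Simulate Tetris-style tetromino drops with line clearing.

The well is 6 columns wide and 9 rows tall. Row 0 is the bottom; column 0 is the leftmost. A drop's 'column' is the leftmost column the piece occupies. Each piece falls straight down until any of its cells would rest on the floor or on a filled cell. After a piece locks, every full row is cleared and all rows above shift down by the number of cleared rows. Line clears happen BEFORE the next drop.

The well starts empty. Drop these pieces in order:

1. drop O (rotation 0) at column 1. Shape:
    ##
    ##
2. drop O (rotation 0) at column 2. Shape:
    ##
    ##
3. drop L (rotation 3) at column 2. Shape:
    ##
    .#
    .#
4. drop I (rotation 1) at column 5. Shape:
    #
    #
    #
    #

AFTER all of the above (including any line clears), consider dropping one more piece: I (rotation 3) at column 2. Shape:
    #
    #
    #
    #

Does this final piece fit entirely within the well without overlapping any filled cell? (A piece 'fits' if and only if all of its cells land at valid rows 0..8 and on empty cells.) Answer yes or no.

Answer: no

Derivation:
Drop 1: O rot0 at col 1 lands with bottom-row=0; cleared 0 line(s) (total 0); column heights now [0 2 2 0 0 0], max=2
Drop 2: O rot0 at col 2 lands with bottom-row=2; cleared 0 line(s) (total 0); column heights now [0 2 4 4 0 0], max=4
Drop 3: L rot3 at col 2 lands with bottom-row=4; cleared 0 line(s) (total 0); column heights now [0 2 7 7 0 0], max=7
Drop 4: I rot1 at col 5 lands with bottom-row=0; cleared 0 line(s) (total 0); column heights now [0 2 7 7 0 4], max=7
Test piece I rot3 at col 2 (width 1): heights before test = [0 2 7 7 0 4]; fits = False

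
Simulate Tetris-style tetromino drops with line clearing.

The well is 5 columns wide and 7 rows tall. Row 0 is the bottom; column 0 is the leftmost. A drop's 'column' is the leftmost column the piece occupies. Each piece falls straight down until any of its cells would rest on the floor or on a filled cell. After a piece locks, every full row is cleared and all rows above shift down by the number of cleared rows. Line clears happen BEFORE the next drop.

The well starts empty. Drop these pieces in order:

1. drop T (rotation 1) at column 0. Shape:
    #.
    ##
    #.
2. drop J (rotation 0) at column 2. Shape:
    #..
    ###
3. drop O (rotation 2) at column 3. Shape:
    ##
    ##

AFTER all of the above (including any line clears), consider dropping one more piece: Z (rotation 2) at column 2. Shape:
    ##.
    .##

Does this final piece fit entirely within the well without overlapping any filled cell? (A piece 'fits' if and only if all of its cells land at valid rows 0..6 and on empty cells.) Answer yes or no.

Answer: yes

Derivation:
Drop 1: T rot1 at col 0 lands with bottom-row=0; cleared 0 line(s) (total 0); column heights now [3 2 0 0 0], max=3
Drop 2: J rot0 at col 2 lands with bottom-row=0; cleared 0 line(s) (total 0); column heights now [3 2 2 1 1], max=3
Drop 3: O rot2 at col 3 lands with bottom-row=1; cleared 1 line(s) (total 1); column heights now [2 0 1 2 2], max=2
Test piece Z rot2 at col 2 (width 3): heights before test = [2 0 1 2 2]; fits = True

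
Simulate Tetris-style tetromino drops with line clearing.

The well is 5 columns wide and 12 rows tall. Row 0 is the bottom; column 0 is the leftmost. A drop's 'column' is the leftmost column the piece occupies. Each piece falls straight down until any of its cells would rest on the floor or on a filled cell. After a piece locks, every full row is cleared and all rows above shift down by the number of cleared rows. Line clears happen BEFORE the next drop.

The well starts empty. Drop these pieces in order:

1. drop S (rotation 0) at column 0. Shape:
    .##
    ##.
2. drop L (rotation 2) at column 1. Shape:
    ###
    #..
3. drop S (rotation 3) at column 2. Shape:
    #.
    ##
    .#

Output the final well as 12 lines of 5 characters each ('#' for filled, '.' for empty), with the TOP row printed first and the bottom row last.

Drop 1: S rot0 at col 0 lands with bottom-row=0; cleared 0 line(s) (total 0); column heights now [1 2 2 0 0], max=2
Drop 2: L rot2 at col 1 lands with bottom-row=2; cleared 0 line(s) (total 0); column heights now [1 4 4 4 0], max=4
Drop 3: S rot3 at col 2 lands with bottom-row=4; cleared 0 line(s) (total 0); column heights now [1 4 7 6 0], max=7

Answer: .....
.....
.....
.....
.....
..#..
..##.
...#.
.###.
.#...
.##..
##...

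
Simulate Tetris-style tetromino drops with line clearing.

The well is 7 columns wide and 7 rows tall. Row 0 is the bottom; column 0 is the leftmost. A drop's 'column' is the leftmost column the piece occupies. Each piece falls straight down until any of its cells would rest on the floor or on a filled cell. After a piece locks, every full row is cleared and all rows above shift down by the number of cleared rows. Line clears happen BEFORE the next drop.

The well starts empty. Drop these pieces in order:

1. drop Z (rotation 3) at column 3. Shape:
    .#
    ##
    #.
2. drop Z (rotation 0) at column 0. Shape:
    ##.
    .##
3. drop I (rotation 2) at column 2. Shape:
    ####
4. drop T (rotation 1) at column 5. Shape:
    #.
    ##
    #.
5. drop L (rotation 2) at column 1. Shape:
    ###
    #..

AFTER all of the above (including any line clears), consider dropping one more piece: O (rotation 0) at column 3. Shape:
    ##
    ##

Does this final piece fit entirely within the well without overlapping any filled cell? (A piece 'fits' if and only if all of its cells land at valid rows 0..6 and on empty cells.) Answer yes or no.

Answer: yes

Derivation:
Drop 1: Z rot3 at col 3 lands with bottom-row=0; cleared 0 line(s) (total 0); column heights now [0 0 0 2 3 0 0], max=3
Drop 2: Z rot0 at col 0 lands with bottom-row=0; cleared 0 line(s) (total 0); column heights now [2 2 1 2 3 0 0], max=3
Drop 3: I rot2 at col 2 lands with bottom-row=3; cleared 0 line(s) (total 0); column heights now [2 2 4 4 4 4 0], max=4
Drop 4: T rot1 at col 5 lands with bottom-row=4; cleared 0 line(s) (total 0); column heights now [2 2 4 4 4 7 6], max=7
Drop 5: L rot2 at col 1 lands with bottom-row=3; cleared 0 line(s) (total 0); column heights now [2 5 5 5 4 7 6], max=7
Test piece O rot0 at col 3 (width 2): heights before test = [2 5 5 5 4 7 6]; fits = True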